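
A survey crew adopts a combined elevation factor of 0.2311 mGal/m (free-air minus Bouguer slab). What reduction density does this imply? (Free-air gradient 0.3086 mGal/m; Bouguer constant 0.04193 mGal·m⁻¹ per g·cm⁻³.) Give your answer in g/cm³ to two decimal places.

0.2311 = 0.3086 − 0.04193 × ρ
ρ = (0.3086 − 0.2311) / 0.04193 = 1.85 g/cm³

1.85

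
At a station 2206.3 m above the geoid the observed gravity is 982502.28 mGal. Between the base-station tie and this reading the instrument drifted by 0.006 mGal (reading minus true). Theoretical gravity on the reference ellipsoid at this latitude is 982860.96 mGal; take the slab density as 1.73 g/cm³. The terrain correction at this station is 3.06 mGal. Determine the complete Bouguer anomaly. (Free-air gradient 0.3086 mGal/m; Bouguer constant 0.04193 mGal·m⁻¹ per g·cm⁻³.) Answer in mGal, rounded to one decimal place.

165.2

Drift-corrected reading = 982502.28 − (0.006) = 982502.274 mGal
Free-air correction = 0.3086 × 2206.3 = 680.86 mGal
Free-air anomaly = 982502.274 − 982860.96 + (680.86) = 322.174 mGal
Bouguer slab correction = 0.04193 × 1.73 × 2206.3 = 160.04 mGal
Simple Bouguer anomaly = 322.174 − (160.04) = 162.134 mGal
Complete Bouguer anomaly = 162.134 + 3.06 = 165.194 mGal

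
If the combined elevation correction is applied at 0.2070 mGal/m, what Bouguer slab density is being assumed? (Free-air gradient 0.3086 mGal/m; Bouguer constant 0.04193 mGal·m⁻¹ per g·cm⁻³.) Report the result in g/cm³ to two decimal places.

0.2070 = 0.3086 − 0.04193 × ρ
ρ = (0.3086 − 0.2070) / 0.04193 = 2.42 g/cm³

2.42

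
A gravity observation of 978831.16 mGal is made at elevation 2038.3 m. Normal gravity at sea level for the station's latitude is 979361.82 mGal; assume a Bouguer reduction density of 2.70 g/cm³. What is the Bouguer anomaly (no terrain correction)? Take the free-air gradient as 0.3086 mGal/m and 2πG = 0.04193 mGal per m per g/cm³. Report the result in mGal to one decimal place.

Free-air correction = 0.3086 × 2038.3 = 629.02 mGal
Free-air anomaly = 978831.16 − 979361.82 + (629.02) = 98.36 mGal
Bouguer slab correction = 0.04193 × 2.70 × 2038.3 = 230.76 mGal
Simple Bouguer anomaly = 98.36 − (230.76) = -132.40 mGal

-132.4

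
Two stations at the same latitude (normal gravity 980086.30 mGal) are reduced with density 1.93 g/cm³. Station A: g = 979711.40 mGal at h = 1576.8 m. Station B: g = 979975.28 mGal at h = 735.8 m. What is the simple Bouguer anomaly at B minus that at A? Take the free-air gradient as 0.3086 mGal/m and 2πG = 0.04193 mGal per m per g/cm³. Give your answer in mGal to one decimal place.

72.4

Δg_SB(A) = 979711.40 − 980086.30 + 0.3086×1576.8 − 0.04193×1.93×1576.8 = -15.90 mGal
Δg_SB(B) = 979975.28 − 980086.30 + 0.3086×735.8 − 0.04193×1.93×735.8 = 56.50 mGal
Difference = 56.50 − (-15.90) = 72.40 mGal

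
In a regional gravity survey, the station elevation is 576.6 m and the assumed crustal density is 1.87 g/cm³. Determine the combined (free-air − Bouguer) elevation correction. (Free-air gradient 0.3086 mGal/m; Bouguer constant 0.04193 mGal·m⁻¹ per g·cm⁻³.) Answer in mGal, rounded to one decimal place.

Combined gradient = 0.3086 − 0.04193 × 1.87 = 0.2301909 mGal/m
Combined elevation correction = 0.2301909 × 576.6 = 132.7 mGal

132.7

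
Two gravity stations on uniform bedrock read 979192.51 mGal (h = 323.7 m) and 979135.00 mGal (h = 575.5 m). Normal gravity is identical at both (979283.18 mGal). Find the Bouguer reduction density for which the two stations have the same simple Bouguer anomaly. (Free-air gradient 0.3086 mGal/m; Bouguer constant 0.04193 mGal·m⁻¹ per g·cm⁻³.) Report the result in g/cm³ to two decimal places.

Δg_obs = 979135.00 − 979192.51 = -57.51 mGal over Δh = 575.5 − 323.7 = 251.8 m
Equal Bouguer anomalies ⇒ Δg_obs + (0.3086 − 0.04193ρ)·Δh = 0
0.3086 − 0.04193ρ = −Δg_obs/Δh = 0.22840
ρ = (0.3086 − 0.22840) / 0.04193 = 1.91 g/cm³

1.91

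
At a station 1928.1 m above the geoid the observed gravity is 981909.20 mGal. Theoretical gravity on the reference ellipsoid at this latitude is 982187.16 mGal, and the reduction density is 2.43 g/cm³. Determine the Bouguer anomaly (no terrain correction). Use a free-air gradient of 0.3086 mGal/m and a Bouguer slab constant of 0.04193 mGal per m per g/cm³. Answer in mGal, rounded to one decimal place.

120.6

Free-air correction = 0.3086 × 1928.1 = 595.01 mGal
Free-air anomaly = 981909.20 − 982187.16 + (595.01) = 317.05 mGal
Bouguer slab correction = 0.04193 × 2.43 × 1928.1 = 196.45 mGal
Simple Bouguer anomaly = 317.05 − (196.45) = 120.60 mGal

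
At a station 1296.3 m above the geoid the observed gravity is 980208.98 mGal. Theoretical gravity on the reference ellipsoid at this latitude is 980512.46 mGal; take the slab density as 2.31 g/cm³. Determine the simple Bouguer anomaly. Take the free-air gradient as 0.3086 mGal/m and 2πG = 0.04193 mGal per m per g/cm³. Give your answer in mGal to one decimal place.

Free-air correction = 0.3086 × 1296.3 = 400.04 mGal
Free-air anomaly = 980208.98 − 980512.46 + (400.04) = 96.56 mGal
Bouguer slab correction = 0.04193 × 2.31 × 1296.3 = 125.56 mGal
Simple Bouguer anomaly = 96.56 − (125.56) = -29.00 mGal

-29.0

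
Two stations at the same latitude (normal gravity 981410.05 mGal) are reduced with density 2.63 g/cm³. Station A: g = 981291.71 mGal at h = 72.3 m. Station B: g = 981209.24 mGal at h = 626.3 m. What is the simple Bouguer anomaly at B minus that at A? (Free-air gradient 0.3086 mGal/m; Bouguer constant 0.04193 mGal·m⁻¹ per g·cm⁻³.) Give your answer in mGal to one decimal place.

27.4

Δg_SB(A) = 981291.71 − 981410.05 + 0.3086×72.3 − 0.04193×2.63×72.3 = -104.00 mGal
Δg_SB(B) = 981209.24 − 981410.05 + 0.3086×626.3 − 0.04193×2.63×626.3 = -76.60 mGal
Difference = -76.60 − (-104.00) = 27.40 mGal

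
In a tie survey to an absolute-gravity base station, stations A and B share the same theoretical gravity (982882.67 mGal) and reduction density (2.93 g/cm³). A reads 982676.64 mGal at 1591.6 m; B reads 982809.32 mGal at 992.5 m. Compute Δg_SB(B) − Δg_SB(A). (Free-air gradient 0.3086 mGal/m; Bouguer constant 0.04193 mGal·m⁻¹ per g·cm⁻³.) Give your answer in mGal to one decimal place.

Δg_SB(A) = 982676.64 − 982882.67 + 0.3086×1591.6 − 0.04193×2.93×1591.6 = 89.60 mGal
Δg_SB(B) = 982809.32 − 982882.67 + 0.3086×992.5 − 0.04193×2.93×992.5 = 111.00 mGal
Difference = 111.00 − (89.60) = 21.40 mGal

21.4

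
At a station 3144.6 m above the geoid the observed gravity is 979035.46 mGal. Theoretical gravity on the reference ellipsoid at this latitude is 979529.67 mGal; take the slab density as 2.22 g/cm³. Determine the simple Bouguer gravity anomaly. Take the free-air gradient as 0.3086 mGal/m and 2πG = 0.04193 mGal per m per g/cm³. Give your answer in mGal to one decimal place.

Free-air correction = 0.3086 × 3144.6 = 970.42 mGal
Free-air anomaly = 979035.46 − 979529.67 + (970.42) = 476.21 mGal
Bouguer slab correction = 0.04193 × 2.22 × 3144.6 = 292.71 mGal
Simple Bouguer anomaly = 476.21 − (292.71) = 183.50 mGal

183.5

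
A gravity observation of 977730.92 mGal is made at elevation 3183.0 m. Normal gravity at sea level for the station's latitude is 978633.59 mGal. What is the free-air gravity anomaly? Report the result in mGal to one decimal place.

79.6

Free-air correction = 0.3086 × 3183.0 = 982.27 mGal
Free-air anomaly = 977730.92 − 978633.59 + (982.27) = 79.60 mGal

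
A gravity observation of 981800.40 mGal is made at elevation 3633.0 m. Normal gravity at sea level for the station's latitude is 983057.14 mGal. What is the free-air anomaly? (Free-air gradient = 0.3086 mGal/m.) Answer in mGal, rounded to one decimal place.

-135.6

Free-air correction = 0.3086 × 3633.0 = 1121.14 mGal
Free-air anomaly = 981800.40 − 983057.14 + (1121.14) = -135.60 mGal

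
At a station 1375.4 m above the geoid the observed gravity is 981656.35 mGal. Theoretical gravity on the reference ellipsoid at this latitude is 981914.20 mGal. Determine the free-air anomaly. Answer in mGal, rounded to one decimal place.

Free-air correction = 0.3086 × 1375.4 = 424.45 mGal
Free-air anomaly = 981656.35 − 981914.20 + (424.45) = 166.60 mGal

166.6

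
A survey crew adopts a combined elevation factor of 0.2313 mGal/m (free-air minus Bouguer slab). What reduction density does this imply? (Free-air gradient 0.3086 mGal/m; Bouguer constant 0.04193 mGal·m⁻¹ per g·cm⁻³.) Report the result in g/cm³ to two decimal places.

1.84

0.2313 = 0.3086 − 0.04193 × ρ
ρ = (0.3086 − 0.2313) / 0.04193 = 1.84 g/cm³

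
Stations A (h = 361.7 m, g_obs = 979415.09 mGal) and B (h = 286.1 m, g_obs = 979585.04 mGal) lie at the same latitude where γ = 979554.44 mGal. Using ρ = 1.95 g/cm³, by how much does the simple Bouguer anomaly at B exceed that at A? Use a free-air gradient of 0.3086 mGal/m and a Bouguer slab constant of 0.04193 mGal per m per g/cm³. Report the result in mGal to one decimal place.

152.8

Δg_SB(A) = 979415.09 − 979554.44 + 0.3086×361.7 − 0.04193×1.95×361.7 = -57.30 mGal
Δg_SB(B) = 979585.04 − 979554.44 + 0.3086×286.1 − 0.04193×1.95×286.1 = 95.50 mGal
Difference = 95.50 − (-57.30) = 152.80 mGal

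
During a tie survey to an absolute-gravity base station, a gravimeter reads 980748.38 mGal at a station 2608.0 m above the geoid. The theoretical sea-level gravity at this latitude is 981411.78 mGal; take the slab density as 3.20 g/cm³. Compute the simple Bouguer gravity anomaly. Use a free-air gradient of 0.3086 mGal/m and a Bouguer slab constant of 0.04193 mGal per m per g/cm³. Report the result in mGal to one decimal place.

Free-air correction = 0.3086 × 2608.0 = 804.83 mGal
Free-air anomaly = 980748.38 − 981411.78 + (804.83) = 141.43 mGal
Bouguer slab correction = 0.04193 × 3.20 × 2608.0 = 349.93 mGal
Simple Bouguer anomaly = 141.43 − (349.93) = -208.50 mGal

-208.5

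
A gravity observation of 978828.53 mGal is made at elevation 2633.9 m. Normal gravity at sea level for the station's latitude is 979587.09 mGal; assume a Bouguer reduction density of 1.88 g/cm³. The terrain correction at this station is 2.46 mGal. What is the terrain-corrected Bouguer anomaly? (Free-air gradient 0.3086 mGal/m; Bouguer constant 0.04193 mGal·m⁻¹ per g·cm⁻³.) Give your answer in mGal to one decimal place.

-150.9

Free-air correction = 0.3086 × 2633.9 = 812.82 mGal
Free-air anomaly = 978828.53 − 979587.09 + (812.82) = 54.26 mGal
Bouguer slab correction = 0.04193 × 1.88 × 2633.9 = 207.63 mGal
Simple Bouguer anomaly = 54.26 − (207.63) = -153.37 mGal
Complete Bouguer anomaly = -153.37 + 2.46 = -150.91 mGal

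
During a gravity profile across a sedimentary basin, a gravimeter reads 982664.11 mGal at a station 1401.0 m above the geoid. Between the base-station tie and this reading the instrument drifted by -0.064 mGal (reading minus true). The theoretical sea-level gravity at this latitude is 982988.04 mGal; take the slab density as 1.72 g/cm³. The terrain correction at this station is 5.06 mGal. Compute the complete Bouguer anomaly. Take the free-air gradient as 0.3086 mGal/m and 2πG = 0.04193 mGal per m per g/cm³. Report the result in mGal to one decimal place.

Drift-corrected reading = 982664.11 − (-0.064) = 982664.174 mGal
Free-air correction = 0.3086 × 1401.0 = 432.35 mGal
Free-air anomaly = 982664.174 − 982988.04 + (432.35) = 108.484 mGal
Bouguer slab correction = 0.04193 × 1.72 × 1401.0 = 101.04 mGal
Simple Bouguer anomaly = 108.484 − (101.04) = 7.444 mGal
Complete Bouguer anomaly = 7.444 + 5.06 = 12.504 mGal

12.5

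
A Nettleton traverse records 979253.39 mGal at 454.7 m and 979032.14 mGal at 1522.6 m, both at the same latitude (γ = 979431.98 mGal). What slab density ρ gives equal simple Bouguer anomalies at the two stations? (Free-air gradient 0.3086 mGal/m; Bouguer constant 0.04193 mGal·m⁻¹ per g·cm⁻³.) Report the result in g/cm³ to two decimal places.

Δg_obs = 979032.14 − 979253.39 = -221.25 mGal over Δh = 1522.6 − 454.7 = 1067.9 m
Equal Bouguer anomalies ⇒ Δg_obs + (0.3086 − 0.04193ρ)·Δh = 0
0.3086 − 0.04193ρ = −Δg_obs/Δh = 0.20718
ρ = (0.3086 − 0.20718) / 0.04193 = 2.42 g/cm³

2.42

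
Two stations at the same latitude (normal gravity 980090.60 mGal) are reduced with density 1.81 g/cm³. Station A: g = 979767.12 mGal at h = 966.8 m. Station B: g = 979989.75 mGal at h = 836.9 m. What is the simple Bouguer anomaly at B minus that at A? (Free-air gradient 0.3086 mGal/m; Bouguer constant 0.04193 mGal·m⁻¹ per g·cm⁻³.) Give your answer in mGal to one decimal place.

192.4

Δg_SB(A) = 979767.12 − 980090.60 + 0.3086×966.8 − 0.04193×1.81×966.8 = -98.50 mGal
Δg_SB(B) = 979989.75 − 980090.60 + 0.3086×836.9 − 0.04193×1.81×836.9 = 93.90 mGal
Difference = 93.90 − (-98.50) = 192.40 mGal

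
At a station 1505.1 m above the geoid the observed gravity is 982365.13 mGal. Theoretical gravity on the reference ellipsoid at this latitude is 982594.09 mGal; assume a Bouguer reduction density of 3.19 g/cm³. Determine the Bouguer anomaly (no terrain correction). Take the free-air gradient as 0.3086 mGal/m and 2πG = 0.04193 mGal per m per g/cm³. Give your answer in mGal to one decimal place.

34.2

Free-air correction = 0.3086 × 1505.1 = 464.47 mGal
Free-air anomaly = 982365.13 − 982594.09 + (464.47) = 235.51 mGal
Bouguer slab correction = 0.04193 × 3.19 × 1505.1 = 201.32 mGal
Simple Bouguer anomaly = 235.51 − (201.32) = 34.19 mGal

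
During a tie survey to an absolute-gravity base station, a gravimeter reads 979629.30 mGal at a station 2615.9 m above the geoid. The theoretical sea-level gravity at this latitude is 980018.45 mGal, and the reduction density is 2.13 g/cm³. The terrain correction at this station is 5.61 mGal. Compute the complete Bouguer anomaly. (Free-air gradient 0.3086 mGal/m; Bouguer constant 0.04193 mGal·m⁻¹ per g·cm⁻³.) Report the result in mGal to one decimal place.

Free-air correction = 0.3086 × 2615.9 = 807.27 mGal
Free-air anomaly = 979629.30 − 980018.45 + (807.27) = 418.12 mGal
Bouguer slab correction = 0.04193 × 2.13 × 2615.9 = 233.63 mGal
Simple Bouguer anomaly = 418.12 − (233.63) = 184.49 mGal
Complete Bouguer anomaly = 184.49 + 5.61 = 190.10 mGal

190.1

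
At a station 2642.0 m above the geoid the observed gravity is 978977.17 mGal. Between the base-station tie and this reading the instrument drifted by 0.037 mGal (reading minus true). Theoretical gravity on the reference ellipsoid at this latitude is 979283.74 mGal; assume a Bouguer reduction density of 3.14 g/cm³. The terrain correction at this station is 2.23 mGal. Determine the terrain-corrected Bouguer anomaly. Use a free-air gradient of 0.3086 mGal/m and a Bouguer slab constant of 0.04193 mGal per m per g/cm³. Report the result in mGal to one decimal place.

Drift-corrected reading = 978977.17 − (0.037) = 978977.133 mGal
Free-air correction = 0.3086 × 2642.0 = 815.32 mGal
Free-air anomaly = 978977.133 − 979283.74 + (815.32) = 508.713 mGal
Bouguer slab correction = 0.04193 × 3.14 × 2642.0 = 347.85 mGal
Simple Bouguer anomaly = 508.713 − (347.85) = 160.863 mGal
Complete Bouguer anomaly = 160.863 + 2.23 = 163.093 mGal

163.1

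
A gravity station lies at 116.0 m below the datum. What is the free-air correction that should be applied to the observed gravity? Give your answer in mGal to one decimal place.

Free-air correction = 0.3086 × -116.0 = -35.8 mGal

-35.8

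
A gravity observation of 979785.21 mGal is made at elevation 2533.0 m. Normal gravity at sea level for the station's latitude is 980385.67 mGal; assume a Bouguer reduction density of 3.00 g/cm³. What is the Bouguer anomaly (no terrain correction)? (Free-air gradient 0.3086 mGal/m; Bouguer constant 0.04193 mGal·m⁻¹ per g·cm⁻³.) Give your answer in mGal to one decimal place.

Free-air correction = 0.3086 × 2533.0 = 781.68 mGal
Free-air anomaly = 979785.21 − 980385.67 + (781.68) = 181.22 mGal
Bouguer slab correction = 0.04193 × 3.00 × 2533.0 = 318.63 mGal
Simple Bouguer anomaly = 181.22 − (318.63) = -137.41 mGal

-137.4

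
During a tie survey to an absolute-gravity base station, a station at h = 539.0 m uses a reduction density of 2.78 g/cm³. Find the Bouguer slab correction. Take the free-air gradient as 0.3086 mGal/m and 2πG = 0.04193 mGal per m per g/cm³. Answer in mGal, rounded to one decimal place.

62.8

Bouguer slab correction = 0.04193 × 2.78 × 539.0 = 62.8 mGal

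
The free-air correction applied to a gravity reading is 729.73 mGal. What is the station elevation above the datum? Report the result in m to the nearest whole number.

h = 729.73 / 0.3086 = 2364.65 m

2365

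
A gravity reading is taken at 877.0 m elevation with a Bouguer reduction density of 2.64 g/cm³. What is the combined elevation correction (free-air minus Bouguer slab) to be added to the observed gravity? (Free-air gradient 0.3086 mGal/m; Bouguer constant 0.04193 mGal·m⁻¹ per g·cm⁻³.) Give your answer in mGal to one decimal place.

173.6

Combined gradient = 0.3086 − 0.04193 × 2.64 = 0.1979048 mGal/m
Combined elevation correction = 0.1979048 × 877.0 = 173.6 mGal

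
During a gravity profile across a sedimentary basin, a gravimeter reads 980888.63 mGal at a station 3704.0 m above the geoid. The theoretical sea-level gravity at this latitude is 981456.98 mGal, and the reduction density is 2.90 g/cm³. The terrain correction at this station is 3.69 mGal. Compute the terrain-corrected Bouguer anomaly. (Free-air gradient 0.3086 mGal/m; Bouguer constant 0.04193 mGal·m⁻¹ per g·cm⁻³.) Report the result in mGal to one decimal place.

Free-air correction = 0.3086 × 3704.0 = 1143.05 mGal
Free-air anomaly = 980888.63 − 981456.98 + (1143.05) = 574.70 mGal
Bouguer slab correction = 0.04193 × 2.90 × 3704.0 = 450.40 mGal
Simple Bouguer anomaly = 574.70 − (450.40) = 124.30 mGal
Complete Bouguer anomaly = 124.30 + 3.69 = 127.99 mGal

128.0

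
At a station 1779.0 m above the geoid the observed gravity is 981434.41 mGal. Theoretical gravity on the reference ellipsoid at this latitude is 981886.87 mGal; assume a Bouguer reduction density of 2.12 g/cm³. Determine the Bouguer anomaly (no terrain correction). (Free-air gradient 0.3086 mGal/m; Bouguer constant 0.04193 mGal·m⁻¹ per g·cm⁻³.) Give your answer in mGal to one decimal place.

-61.6

Free-air correction = 0.3086 × 1779.0 = 549.00 mGal
Free-air anomaly = 981434.41 − 981886.87 + (549.00) = 96.54 mGal
Bouguer slab correction = 0.04193 × 2.12 × 1779.0 = 158.14 mGal
Simple Bouguer anomaly = 96.54 − (158.14) = -61.60 mGal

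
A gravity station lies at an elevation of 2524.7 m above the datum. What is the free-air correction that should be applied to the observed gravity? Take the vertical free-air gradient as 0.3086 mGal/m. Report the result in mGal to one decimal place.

Free-air correction = 0.3086 × 2524.7 = 779.1 mGal

779.1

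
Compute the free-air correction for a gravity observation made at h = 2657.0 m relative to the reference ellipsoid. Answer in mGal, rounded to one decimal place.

820.0

Free-air correction = 0.3086 × 2657.0 = 820.0 mGal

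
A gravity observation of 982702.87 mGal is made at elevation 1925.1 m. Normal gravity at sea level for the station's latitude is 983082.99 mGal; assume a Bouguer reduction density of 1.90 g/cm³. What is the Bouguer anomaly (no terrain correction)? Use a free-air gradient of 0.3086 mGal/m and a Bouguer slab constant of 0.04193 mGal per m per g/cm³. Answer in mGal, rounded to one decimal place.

60.6

Free-air correction = 0.3086 × 1925.1 = 594.09 mGal
Free-air anomaly = 982702.87 − 983082.99 + (594.09) = 213.97 mGal
Bouguer slab correction = 0.04193 × 1.90 × 1925.1 = 153.37 mGal
Simple Bouguer anomaly = 213.97 − (153.37) = 60.60 mGal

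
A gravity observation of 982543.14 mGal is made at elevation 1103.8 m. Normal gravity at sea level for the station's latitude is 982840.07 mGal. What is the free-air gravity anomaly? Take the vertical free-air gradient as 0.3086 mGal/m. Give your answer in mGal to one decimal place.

Free-air correction = 0.3086 × 1103.8 = 340.63 mGal
Free-air anomaly = 982543.14 − 982840.07 + (340.63) = 43.70 mGal

43.7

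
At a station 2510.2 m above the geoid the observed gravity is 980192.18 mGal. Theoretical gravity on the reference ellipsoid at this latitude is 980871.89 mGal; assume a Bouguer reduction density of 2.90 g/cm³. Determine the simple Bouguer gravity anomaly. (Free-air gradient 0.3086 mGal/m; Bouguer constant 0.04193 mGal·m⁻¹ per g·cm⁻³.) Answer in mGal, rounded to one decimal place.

-210.3

Free-air correction = 0.3086 × 2510.2 = 774.65 mGal
Free-air anomaly = 980192.18 − 980871.89 + (774.65) = 94.94 mGal
Bouguer slab correction = 0.04193 × 2.90 × 2510.2 = 305.23 mGal
Simple Bouguer anomaly = 94.94 − (305.23) = -210.29 mGal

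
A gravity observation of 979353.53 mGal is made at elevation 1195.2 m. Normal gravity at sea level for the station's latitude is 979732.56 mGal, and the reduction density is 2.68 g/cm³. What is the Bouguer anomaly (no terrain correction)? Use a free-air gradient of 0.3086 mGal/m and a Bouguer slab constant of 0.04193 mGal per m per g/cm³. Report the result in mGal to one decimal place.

Free-air correction = 0.3086 × 1195.2 = 368.84 mGal
Free-air anomaly = 979353.53 − 979732.56 + (368.84) = -10.19 mGal
Bouguer slab correction = 0.04193 × 2.68 × 1195.2 = 134.31 mGal
Simple Bouguer anomaly = -10.19 − (134.31) = -144.50 mGal

-144.5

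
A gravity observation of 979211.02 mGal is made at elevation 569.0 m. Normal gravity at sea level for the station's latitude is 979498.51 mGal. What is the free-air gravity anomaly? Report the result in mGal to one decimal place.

Free-air correction = 0.3086 × 569.0 = 175.59 mGal
Free-air anomaly = 979211.02 − 979498.51 + (175.59) = -111.90 mGal

-111.9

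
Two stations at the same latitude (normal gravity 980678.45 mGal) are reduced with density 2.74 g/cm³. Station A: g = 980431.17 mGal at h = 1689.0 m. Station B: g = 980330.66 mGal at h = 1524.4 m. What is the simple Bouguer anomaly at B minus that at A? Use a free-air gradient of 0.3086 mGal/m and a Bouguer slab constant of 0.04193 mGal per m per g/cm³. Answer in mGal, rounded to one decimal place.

-132.4

Δg_SB(A) = 980431.17 − 980678.45 + 0.3086×1689.0 − 0.04193×2.74×1689.0 = 79.90 mGal
Δg_SB(B) = 980330.66 − 980678.45 + 0.3086×1524.4 − 0.04193×2.74×1524.4 = -52.50 mGal
Difference = -52.50 − (79.90) = -132.40 mGal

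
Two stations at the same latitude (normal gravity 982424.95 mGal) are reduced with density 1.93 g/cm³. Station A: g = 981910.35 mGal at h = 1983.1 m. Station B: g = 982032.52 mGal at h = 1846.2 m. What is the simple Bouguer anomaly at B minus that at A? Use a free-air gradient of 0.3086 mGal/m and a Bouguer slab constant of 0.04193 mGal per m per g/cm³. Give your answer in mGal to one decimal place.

91.0

Δg_SB(A) = 981910.35 − 982424.95 + 0.3086×1983.1 − 0.04193×1.93×1983.1 = -63.10 mGal
Δg_SB(B) = 982032.52 − 982424.95 + 0.3086×1846.2 − 0.04193×1.93×1846.2 = 27.90 mGal
Difference = 27.90 − (-63.10) = 91.00 mGal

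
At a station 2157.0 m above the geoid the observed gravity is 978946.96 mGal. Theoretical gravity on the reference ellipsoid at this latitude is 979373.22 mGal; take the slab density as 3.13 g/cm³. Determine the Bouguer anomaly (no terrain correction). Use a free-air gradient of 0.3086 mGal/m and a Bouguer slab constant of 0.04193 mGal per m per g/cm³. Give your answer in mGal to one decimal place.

-43.7

Free-air correction = 0.3086 × 2157.0 = 665.65 mGal
Free-air anomaly = 978946.96 − 979373.22 + (665.65) = 239.39 mGal
Bouguer slab correction = 0.04193 × 3.13 × 2157.0 = 283.09 mGal
Simple Bouguer anomaly = 239.39 − (283.09) = -43.70 mGal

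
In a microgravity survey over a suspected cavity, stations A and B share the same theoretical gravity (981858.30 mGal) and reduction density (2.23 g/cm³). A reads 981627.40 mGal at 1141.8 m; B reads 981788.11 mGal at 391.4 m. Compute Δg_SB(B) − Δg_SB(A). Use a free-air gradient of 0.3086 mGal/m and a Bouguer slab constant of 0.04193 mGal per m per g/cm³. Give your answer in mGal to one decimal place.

Δg_SB(A) = 981627.40 − 981858.30 + 0.3086×1141.8 − 0.04193×2.23×1141.8 = 14.70 mGal
Δg_SB(B) = 981788.11 − 981858.30 + 0.3086×391.4 − 0.04193×2.23×391.4 = 14.00 mGal
Difference = 14.00 − (14.70) = -0.70 mGal

-0.7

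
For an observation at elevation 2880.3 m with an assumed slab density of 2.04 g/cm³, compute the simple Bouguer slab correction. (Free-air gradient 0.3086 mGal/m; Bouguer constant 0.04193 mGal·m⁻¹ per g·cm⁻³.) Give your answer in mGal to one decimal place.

Bouguer slab correction = 0.04193 × 2.04 × 2880.3 = 246.4 mGal

246.4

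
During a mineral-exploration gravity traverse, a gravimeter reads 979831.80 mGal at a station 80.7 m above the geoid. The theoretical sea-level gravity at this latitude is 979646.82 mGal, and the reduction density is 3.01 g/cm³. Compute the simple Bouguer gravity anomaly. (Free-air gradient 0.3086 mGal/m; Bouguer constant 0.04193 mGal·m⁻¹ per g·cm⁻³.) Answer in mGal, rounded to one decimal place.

Free-air correction = 0.3086 × 80.7 = 24.90 mGal
Free-air anomaly = 979831.80 − 979646.82 + (24.90) = 209.88 mGal
Bouguer slab correction = 0.04193 × 3.01 × 80.7 = 10.19 mGal
Simple Bouguer anomaly = 209.88 − (10.19) = 199.69 mGal

199.7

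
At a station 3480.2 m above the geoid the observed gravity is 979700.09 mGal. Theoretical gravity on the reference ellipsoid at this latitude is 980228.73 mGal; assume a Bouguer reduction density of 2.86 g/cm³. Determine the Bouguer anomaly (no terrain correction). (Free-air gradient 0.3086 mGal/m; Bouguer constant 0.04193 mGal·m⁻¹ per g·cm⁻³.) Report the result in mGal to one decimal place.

Free-air correction = 0.3086 × 3480.2 = 1073.99 mGal
Free-air anomaly = 979700.09 − 980228.73 + (1073.99) = 545.35 mGal
Bouguer slab correction = 0.04193 × 2.86 × 3480.2 = 417.34 mGal
Simple Bouguer anomaly = 545.35 − (417.34) = 128.01 mGal

128.0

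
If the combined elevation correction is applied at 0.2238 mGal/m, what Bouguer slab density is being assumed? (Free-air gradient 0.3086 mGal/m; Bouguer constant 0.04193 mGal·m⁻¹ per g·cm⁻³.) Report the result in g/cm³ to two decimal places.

0.2238 = 0.3086 − 0.04193 × ρ
ρ = (0.3086 − 0.2238) / 0.04193 = 2.02 g/cm³

2.02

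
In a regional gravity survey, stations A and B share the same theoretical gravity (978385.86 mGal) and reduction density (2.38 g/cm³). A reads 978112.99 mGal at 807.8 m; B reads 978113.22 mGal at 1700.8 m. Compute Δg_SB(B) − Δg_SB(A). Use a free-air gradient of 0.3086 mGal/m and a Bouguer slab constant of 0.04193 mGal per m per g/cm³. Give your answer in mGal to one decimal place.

186.7

Δg_SB(A) = 978112.99 − 978385.86 + 0.3086×807.8 − 0.04193×2.38×807.8 = -104.20 mGal
Δg_SB(B) = 978113.22 − 978385.86 + 0.3086×1700.8 − 0.04193×2.38×1700.8 = 82.50 mGal
Difference = 82.50 − (-104.20) = 186.70 mGal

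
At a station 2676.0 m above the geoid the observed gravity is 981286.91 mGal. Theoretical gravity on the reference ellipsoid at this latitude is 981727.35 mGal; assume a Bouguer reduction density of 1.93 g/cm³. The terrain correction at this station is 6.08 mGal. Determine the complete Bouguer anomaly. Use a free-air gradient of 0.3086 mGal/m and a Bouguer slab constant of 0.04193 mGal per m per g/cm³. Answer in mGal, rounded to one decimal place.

174.9

Free-air correction = 0.3086 × 2676.0 = 825.81 mGal
Free-air anomaly = 981286.91 − 981727.35 + (825.81) = 385.37 mGal
Bouguer slab correction = 0.04193 × 1.93 × 2676.0 = 216.56 mGal
Simple Bouguer anomaly = 385.37 − (216.56) = 168.81 mGal
Complete Bouguer anomaly = 168.81 + 6.08 = 174.89 mGal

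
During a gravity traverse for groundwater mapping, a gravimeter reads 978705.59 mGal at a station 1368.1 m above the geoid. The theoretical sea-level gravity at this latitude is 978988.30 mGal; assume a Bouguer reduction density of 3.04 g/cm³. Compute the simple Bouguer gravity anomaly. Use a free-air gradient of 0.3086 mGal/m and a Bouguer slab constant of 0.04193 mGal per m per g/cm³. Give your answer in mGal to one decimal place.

Free-air correction = 0.3086 × 1368.1 = 422.20 mGal
Free-air anomaly = 978705.59 − 978988.30 + (422.20) = 139.49 mGal
Bouguer slab correction = 0.04193 × 3.04 × 1368.1 = 174.39 mGal
Simple Bouguer anomaly = 139.49 − (174.39) = -34.90 mGal

-34.9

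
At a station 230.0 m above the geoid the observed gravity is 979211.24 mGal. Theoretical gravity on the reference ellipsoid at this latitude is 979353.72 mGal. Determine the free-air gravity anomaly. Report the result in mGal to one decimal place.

-71.5

Free-air correction = 0.3086 × 230.0 = 70.98 mGal
Free-air anomaly = 979211.24 − 979353.72 + (70.98) = -71.50 mGal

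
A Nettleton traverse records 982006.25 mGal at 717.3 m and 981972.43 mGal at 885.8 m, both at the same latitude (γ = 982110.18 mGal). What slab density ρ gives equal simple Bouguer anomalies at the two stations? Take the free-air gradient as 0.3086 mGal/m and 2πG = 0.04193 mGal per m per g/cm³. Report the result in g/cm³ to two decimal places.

Δg_obs = 981972.43 − 982006.25 = -33.82 mGal over Δh = 885.8 − 717.3 = 168.5 m
Equal Bouguer anomalies ⇒ Δg_obs + (0.3086 − 0.04193ρ)·Δh = 0
0.3086 − 0.04193ρ = −Δg_obs/Δh = 0.20071
ρ = (0.3086 − 0.20071) / 0.04193 = 2.57 g/cm³

2.57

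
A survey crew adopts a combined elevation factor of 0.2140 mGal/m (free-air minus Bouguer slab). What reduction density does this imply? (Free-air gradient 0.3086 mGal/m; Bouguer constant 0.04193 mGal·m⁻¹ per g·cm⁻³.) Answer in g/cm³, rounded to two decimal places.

0.2140 = 0.3086 − 0.04193 × ρ
ρ = (0.3086 − 0.2140) / 0.04193 = 2.26 g/cm³

2.26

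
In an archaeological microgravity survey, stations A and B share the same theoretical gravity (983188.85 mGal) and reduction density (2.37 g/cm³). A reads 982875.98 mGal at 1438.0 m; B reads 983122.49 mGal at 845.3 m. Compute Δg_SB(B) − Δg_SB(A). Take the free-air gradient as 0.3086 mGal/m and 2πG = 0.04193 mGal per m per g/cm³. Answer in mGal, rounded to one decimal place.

Δg_SB(A) = 982875.98 − 983188.85 + 0.3086×1438.0 − 0.04193×2.37×1438.0 = -12.00 mGal
Δg_SB(B) = 983122.49 − 983188.85 + 0.3086×845.3 − 0.04193×2.37×845.3 = 110.50 mGal
Difference = 110.50 − (-12.00) = 122.50 mGal

122.5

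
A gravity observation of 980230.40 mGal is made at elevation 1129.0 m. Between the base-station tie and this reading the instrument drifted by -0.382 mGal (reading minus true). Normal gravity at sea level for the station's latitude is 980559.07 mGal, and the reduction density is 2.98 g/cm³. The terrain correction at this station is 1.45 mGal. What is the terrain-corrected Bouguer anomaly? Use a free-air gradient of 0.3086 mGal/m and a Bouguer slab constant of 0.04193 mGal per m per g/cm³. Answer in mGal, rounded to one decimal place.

-119.5

Drift-corrected reading = 980230.40 − (-0.382) = 980230.782 mGal
Free-air correction = 0.3086 × 1129.0 = 348.41 mGal
Free-air anomaly = 980230.782 − 980559.07 + (348.41) = 20.122 mGal
Bouguer slab correction = 0.04193 × 2.98 × 1129.0 = 141.07 mGal
Simple Bouguer anomaly = 20.122 − (141.07) = -120.948 mGal
Complete Bouguer anomaly = -120.948 + 1.45 = -119.498 mGal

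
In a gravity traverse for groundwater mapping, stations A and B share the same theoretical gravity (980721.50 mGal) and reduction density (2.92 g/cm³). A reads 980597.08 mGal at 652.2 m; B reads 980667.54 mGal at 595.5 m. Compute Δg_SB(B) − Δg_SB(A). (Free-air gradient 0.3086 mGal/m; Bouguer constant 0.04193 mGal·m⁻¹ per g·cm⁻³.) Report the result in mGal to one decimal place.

Δg_SB(A) = 980597.08 − 980721.50 + 0.3086×652.2 − 0.04193×2.92×652.2 = -3.00 mGal
Δg_SB(B) = 980667.54 − 980721.50 + 0.3086×595.5 − 0.04193×2.92×595.5 = 56.90 mGal
Difference = 56.90 − (-3.00) = 59.90 mGal

59.9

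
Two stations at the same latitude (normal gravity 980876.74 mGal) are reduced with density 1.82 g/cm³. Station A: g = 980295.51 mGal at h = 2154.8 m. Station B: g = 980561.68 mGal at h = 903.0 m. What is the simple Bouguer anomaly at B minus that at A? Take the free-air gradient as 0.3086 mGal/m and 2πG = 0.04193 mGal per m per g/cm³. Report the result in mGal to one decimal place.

Δg_SB(A) = 980295.51 − 980876.74 + 0.3086×2154.8 − 0.04193×1.82×2154.8 = -80.70 mGal
Δg_SB(B) = 980561.68 − 980876.74 + 0.3086×903.0 − 0.04193×1.82×903.0 = -105.30 mGal
Difference = -105.30 − (-80.70) = -24.60 mGal

-24.6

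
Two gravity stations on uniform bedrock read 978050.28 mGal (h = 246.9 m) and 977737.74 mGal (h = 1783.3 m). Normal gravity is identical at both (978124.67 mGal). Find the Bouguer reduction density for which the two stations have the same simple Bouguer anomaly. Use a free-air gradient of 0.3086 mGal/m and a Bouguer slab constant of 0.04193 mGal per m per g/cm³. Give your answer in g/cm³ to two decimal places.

Δg_obs = 977737.74 − 978050.28 = -312.54 mGal over Δh = 1783.3 − 246.9 = 1536.4 m
Equal Bouguer anomalies ⇒ Δg_obs + (0.3086 − 0.04193ρ)·Δh = 0
0.3086 − 0.04193ρ = −Δg_obs/Δh = 0.20342
ρ = (0.3086 − 0.20342) / 0.04193 = 2.51 g/cm³

2.51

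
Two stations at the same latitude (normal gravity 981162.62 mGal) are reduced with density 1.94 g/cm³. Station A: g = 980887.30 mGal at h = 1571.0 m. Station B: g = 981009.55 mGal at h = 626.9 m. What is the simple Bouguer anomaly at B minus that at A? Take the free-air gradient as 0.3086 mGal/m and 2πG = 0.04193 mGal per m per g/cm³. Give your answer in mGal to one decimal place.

-92.3

Δg_SB(A) = 980887.30 − 981162.62 + 0.3086×1571.0 − 0.04193×1.94×1571.0 = 81.70 mGal
Δg_SB(B) = 981009.55 − 981162.62 + 0.3086×626.9 − 0.04193×1.94×626.9 = -10.60 mGal
Difference = -10.60 − (81.70) = -92.30 mGal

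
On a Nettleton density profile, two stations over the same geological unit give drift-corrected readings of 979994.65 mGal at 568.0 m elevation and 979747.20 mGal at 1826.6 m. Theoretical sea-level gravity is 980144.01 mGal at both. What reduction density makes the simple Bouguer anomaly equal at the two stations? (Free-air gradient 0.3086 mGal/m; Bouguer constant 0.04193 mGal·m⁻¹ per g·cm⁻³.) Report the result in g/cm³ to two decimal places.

Δg_obs = 979747.20 − 979994.65 = -247.45 mGal over Δh = 1826.6 − 568.0 = 1258.6 m
Equal Bouguer anomalies ⇒ Δg_obs + (0.3086 − 0.04193ρ)·Δh = 0
0.3086 − 0.04193ρ = −Δg_obs/Δh = 0.19661
ρ = (0.3086 − 0.19661) / 0.04193 = 2.67 g/cm³

2.67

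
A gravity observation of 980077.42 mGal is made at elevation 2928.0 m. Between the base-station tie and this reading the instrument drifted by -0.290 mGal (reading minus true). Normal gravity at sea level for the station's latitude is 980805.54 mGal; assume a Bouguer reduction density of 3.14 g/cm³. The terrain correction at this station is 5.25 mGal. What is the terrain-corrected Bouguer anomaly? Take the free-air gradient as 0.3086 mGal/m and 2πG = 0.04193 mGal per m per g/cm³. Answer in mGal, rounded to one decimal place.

-204.5

Drift-corrected reading = 980077.42 − (-0.290) = 980077.710 mGal
Free-air correction = 0.3086 × 2928.0 = 903.58 mGal
Free-air anomaly = 980077.710 − 980805.54 + (903.58) = 175.750 mGal
Bouguer slab correction = 0.04193 × 3.14 × 2928.0 = 385.50 mGal
Simple Bouguer anomaly = 175.750 − (385.50) = -209.750 mGal
Complete Bouguer anomaly = -209.750 + 5.25 = -204.500 mGal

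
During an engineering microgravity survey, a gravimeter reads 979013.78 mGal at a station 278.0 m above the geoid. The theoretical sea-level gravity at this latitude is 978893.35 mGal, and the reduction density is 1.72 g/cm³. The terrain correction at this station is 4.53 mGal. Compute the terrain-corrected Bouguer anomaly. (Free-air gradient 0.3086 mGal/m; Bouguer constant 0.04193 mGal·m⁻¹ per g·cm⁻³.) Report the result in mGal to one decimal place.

190.7

Free-air correction = 0.3086 × 278.0 = 85.79 mGal
Free-air anomaly = 979013.78 − 978893.35 + (85.79) = 206.22 mGal
Bouguer slab correction = 0.04193 × 1.72 × 278.0 = 20.05 mGal
Simple Bouguer anomaly = 206.22 − (20.05) = 186.17 mGal
Complete Bouguer anomaly = 186.17 + 4.53 = 190.70 mGal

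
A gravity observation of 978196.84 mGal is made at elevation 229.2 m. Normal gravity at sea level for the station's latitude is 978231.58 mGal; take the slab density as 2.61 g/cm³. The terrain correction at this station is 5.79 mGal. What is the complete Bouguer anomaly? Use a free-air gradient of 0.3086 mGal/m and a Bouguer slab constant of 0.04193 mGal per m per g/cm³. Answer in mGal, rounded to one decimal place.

Free-air correction = 0.3086 × 229.2 = 70.73 mGal
Free-air anomaly = 978196.84 − 978231.58 + (70.73) = 35.99 mGal
Bouguer slab correction = 0.04193 × 2.61 × 229.2 = 25.08 mGal
Simple Bouguer anomaly = 35.99 − (25.08) = 10.91 mGal
Complete Bouguer anomaly = 10.91 + 5.79 = 16.70 mGal

16.7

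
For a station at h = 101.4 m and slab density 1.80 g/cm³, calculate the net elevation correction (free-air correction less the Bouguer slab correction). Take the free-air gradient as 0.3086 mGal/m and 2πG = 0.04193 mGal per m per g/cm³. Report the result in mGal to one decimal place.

23.6

Combined gradient = 0.3086 − 0.04193 × 1.80 = 0.2331260 mGal/m
Combined elevation correction = 0.2331260 × 101.4 = 23.6 mGal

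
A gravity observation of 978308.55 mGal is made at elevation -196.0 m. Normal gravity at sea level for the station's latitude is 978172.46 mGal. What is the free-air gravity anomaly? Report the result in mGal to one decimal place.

Free-air correction = 0.3086 × -196.0 = -60.49 mGal
Free-air anomaly = 978308.55 − 978172.46 + (-60.49) = 75.60 mGal

75.6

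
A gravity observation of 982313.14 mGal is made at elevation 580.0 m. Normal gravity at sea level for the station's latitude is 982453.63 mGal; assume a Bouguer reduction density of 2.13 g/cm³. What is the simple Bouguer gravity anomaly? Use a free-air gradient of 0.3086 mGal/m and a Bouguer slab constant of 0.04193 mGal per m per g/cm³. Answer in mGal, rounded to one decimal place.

Free-air correction = 0.3086 × 580.0 = 178.99 mGal
Free-air anomaly = 982313.14 − 982453.63 + (178.99) = 38.50 mGal
Bouguer slab correction = 0.04193 × 2.13 × 580.0 = 51.80 mGal
Simple Bouguer anomaly = 38.50 − (51.80) = -13.30 mGal

-13.3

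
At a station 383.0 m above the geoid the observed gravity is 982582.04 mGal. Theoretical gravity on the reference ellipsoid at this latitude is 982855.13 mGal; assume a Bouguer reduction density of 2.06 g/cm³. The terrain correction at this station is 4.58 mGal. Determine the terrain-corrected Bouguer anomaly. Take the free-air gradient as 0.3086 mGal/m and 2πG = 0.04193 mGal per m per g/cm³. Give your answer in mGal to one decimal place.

Free-air correction = 0.3086 × 383.0 = 118.19 mGal
Free-air anomaly = 982582.04 − 982855.13 + (118.19) = -154.90 mGal
Bouguer slab correction = 0.04193 × 2.06 × 383.0 = 33.08 mGal
Simple Bouguer anomaly = -154.90 − (33.08) = -187.98 mGal
Complete Bouguer anomaly = -187.98 + 4.58 = -183.40 mGal

-183.4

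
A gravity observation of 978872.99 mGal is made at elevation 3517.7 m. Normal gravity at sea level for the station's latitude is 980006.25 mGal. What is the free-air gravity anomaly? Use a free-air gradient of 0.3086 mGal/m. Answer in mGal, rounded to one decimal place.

Free-air correction = 0.3086 × 3517.7 = 1085.56 mGal
Free-air anomaly = 978872.99 − 980006.25 + (1085.56) = -47.70 mGal

-47.7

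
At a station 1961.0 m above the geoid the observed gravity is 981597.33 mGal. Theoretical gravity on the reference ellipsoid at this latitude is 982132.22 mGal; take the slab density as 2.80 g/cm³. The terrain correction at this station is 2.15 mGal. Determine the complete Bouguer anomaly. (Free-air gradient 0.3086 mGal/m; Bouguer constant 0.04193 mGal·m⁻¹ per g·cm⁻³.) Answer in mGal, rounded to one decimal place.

-157.8

Free-air correction = 0.3086 × 1961.0 = 605.16 mGal
Free-air anomaly = 981597.33 − 982132.22 + (605.16) = 70.27 mGal
Bouguer slab correction = 0.04193 × 2.80 × 1961.0 = 230.23 mGal
Simple Bouguer anomaly = 70.27 − (230.23) = -159.96 mGal
Complete Bouguer anomaly = -159.96 + 2.15 = -157.81 mGal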